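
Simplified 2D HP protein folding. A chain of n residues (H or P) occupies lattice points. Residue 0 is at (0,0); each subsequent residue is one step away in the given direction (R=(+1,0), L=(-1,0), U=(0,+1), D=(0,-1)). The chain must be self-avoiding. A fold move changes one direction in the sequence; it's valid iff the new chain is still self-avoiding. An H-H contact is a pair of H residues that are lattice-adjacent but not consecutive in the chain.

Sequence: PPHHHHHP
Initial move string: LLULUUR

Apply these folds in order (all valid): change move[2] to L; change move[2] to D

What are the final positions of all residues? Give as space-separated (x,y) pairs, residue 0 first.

Answer: (0,0) (-1,0) (-2,0) (-2,-1) (-3,-1) (-3,0) (-3,1) (-2,1)

Derivation:
Initial moves: LLULUUR
Fold: move[2]->L => LLLLUUR (positions: [(0, 0), (-1, 0), (-2, 0), (-3, 0), (-4, 0), (-4, 1), (-4, 2), (-3, 2)])
Fold: move[2]->D => LLDLUUR (positions: [(0, 0), (-1, 0), (-2, 0), (-2, -1), (-3, -1), (-3, 0), (-3, 1), (-2, 1)])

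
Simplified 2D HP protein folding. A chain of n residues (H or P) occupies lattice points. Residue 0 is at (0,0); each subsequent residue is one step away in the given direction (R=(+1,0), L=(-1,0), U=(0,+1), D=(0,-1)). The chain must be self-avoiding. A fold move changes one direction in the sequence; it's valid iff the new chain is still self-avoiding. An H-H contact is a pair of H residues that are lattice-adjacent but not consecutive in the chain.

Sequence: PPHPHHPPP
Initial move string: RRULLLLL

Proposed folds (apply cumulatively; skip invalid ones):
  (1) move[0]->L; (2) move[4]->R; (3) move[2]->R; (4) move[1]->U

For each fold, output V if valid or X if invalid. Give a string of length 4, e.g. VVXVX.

Answer: XXXV

Derivation:
Initial: RRULLLLL -> [(0, 0), (1, 0), (2, 0), (2, 1), (1, 1), (0, 1), (-1, 1), (-2, 1), (-3, 1)]
Fold 1: move[0]->L => LRULLLLL INVALID (collision), skipped
Fold 2: move[4]->R => RRULRLLL INVALID (collision), skipped
Fold 3: move[2]->R => RRRLLLLL INVALID (collision), skipped
Fold 4: move[1]->U => RUULLLLL VALID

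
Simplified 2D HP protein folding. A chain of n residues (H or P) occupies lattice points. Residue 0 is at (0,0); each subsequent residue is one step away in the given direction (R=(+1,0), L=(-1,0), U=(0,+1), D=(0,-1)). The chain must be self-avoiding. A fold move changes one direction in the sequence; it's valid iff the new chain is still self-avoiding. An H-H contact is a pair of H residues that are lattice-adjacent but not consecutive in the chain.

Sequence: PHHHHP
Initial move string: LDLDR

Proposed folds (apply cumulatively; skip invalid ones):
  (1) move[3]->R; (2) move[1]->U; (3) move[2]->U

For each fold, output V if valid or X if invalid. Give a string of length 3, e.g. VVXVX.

Initial: LDLDR -> [(0, 0), (-1, 0), (-1, -1), (-2, -1), (-2, -2), (-1, -2)]
Fold 1: move[3]->R => LDLRR INVALID (collision), skipped
Fold 2: move[1]->U => LULDR INVALID (collision), skipped
Fold 3: move[2]->U => LDUDR INVALID (collision), skipped

Answer: XXX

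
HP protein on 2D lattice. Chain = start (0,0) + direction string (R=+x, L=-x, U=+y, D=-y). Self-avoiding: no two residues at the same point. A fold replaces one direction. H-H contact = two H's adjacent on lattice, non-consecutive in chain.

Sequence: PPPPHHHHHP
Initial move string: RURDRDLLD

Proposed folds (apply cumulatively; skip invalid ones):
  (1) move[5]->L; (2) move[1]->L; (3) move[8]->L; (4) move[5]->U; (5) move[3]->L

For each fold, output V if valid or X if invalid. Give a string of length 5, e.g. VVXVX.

Answer: XXVXX

Derivation:
Initial: RURDRDLLD -> [(0, 0), (1, 0), (1, 1), (2, 1), (2, 0), (3, 0), (3, -1), (2, -1), (1, -1), (1, -2)]
Fold 1: move[5]->L => RURDRLLLD INVALID (collision), skipped
Fold 2: move[1]->L => RLRDRDLLD INVALID (collision), skipped
Fold 3: move[8]->L => RURDRDLLL VALID
Fold 4: move[5]->U => RURDRULLL INVALID (collision), skipped
Fold 5: move[3]->L => RURLRDLLL INVALID (collision), skipped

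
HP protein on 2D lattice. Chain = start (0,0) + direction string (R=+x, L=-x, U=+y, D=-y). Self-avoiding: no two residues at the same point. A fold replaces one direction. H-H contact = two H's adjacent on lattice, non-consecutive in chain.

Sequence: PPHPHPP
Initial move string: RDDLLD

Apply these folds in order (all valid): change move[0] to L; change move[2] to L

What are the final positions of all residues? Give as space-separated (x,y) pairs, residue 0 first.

Initial moves: RDDLLD
Fold: move[0]->L => LDDLLD (positions: [(0, 0), (-1, 0), (-1, -1), (-1, -2), (-2, -2), (-3, -2), (-3, -3)])
Fold: move[2]->L => LDLLLD (positions: [(0, 0), (-1, 0), (-1, -1), (-2, -1), (-3, -1), (-4, -1), (-4, -2)])

Answer: (0,0) (-1,0) (-1,-1) (-2,-1) (-3,-1) (-4,-1) (-4,-2)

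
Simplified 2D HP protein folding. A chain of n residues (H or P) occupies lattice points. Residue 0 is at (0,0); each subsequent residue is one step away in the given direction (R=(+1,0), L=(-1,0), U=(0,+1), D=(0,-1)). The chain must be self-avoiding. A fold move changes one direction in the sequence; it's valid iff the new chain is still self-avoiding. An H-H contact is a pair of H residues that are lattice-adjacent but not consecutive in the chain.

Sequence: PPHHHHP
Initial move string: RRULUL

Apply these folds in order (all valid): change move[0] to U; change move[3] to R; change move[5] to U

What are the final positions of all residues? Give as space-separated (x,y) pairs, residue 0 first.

Answer: (0,0) (0,1) (1,1) (1,2) (2,2) (2,3) (2,4)

Derivation:
Initial moves: RRULUL
Fold: move[0]->U => URULUL (positions: [(0, 0), (0, 1), (1, 1), (1, 2), (0, 2), (0, 3), (-1, 3)])
Fold: move[3]->R => URURUL (positions: [(0, 0), (0, 1), (1, 1), (1, 2), (2, 2), (2, 3), (1, 3)])
Fold: move[5]->U => URURUU (positions: [(0, 0), (0, 1), (1, 1), (1, 2), (2, 2), (2, 3), (2, 4)])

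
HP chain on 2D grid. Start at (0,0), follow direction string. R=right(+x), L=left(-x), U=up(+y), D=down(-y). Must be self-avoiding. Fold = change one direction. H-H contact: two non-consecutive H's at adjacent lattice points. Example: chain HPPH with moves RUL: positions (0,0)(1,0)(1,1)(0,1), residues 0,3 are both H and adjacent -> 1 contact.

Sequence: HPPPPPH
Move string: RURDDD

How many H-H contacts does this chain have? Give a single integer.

Answer: 0

Derivation:
Positions: [(0, 0), (1, 0), (1, 1), (2, 1), (2, 0), (2, -1), (2, -2)]
No H-H contacts found.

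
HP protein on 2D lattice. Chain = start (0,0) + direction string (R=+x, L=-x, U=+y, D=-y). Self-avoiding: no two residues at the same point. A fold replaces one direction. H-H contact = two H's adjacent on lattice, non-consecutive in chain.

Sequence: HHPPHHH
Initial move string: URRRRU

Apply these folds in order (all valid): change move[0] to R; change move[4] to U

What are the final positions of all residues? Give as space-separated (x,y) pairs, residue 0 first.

Answer: (0,0) (1,0) (2,0) (3,0) (4,0) (4,1) (4,2)

Derivation:
Initial moves: URRRRU
Fold: move[0]->R => RRRRRU (positions: [(0, 0), (1, 0), (2, 0), (3, 0), (4, 0), (5, 0), (5, 1)])
Fold: move[4]->U => RRRRUU (positions: [(0, 0), (1, 0), (2, 0), (3, 0), (4, 0), (4, 1), (4, 2)])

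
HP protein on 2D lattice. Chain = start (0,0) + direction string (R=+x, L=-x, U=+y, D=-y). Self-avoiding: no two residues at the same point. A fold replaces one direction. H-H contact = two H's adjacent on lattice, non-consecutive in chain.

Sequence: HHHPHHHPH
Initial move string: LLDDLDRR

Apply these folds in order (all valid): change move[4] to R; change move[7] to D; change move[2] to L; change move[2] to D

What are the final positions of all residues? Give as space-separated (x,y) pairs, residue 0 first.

Answer: (0,0) (-1,0) (-2,0) (-2,-1) (-2,-2) (-1,-2) (-1,-3) (0,-3) (0,-4)

Derivation:
Initial moves: LLDDLDRR
Fold: move[4]->R => LLDDRDRR (positions: [(0, 0), (-1, 0), (-2, 0), (-2, -1), (-2, -2), (-1, -2), (-1, -3), (0, -3), (1, -3)])
Fold: move[7]->D => LLDDRDRD (positions: [(0, 0), (-1, 0), (-2, 0), (-2, -1), (-2, -2), (-1, -2), (-1, -3), (0, -3), (0, -4)])
Fold: move[2]->L => LLLDRDRD (positions: [(0, 0), (-1, 0), (-2, 0), (-3, 0), (-3, -1), (-2, -1), (-2, -2), (-1, -2), (-1, -3)])
Fold: move[2]->D => LLDDRDRD (positions: [(0, 0), (-1, 0), (-2, 0), (-2, -1), (-2, -2), (-1, -2), (-1, -3), (0, -3), (0, -4)])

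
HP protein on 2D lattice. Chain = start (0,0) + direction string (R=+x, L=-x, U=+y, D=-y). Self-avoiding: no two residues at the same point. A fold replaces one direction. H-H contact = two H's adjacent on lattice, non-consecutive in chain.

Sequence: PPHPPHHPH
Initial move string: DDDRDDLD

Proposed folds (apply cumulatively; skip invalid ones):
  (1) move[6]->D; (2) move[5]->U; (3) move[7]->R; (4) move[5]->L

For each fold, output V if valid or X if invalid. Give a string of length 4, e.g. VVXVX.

Answer: VXVV

Derivation:
Initial: DDDRDDLD -> [(0, 0), (0, -1), (0, -2), (0, -3), (1, -3), (1, -4), (1, -5), (0, -5), (0, -6)]
Fold 1: move[6]->D => DDDRDDDD VALID
Fold 2: move[5]->U => DDDRDUDD INVALID (collision), skipped
Fold 3: move[7]->R => DDDRDDDR VALID
Fold 4: move[5]->L => DDDRDLDR VALID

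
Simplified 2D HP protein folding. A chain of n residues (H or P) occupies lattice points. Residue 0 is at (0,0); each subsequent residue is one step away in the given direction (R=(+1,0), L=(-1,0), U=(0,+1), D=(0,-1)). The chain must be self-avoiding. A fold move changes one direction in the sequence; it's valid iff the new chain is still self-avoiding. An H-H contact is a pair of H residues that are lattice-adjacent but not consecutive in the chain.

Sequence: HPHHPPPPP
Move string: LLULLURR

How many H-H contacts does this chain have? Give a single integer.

Positions: [(0, 0), (-1, 0), (-2, 0), (-2, 1), (-3, 1), (-4, 1), (-4, 2), (-3, 2), (-2, 2)]
No H-H contacts found.

Answer: 0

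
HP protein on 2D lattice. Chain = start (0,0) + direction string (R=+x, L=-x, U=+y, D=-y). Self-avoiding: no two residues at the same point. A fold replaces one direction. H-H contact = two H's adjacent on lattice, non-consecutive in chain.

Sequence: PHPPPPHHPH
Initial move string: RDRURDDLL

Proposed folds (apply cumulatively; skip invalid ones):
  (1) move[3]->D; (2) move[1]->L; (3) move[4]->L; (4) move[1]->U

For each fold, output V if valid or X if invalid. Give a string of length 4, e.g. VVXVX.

Initial: RDRURDDLL -> [(0, 0), (1, 0), (1, -1), (2, -1), (2, 0), (3, 0), (3, -1), (3, -2), (2, -2), (1, -2)]
Fold 1: move[3]->D => RDRDRDDLL VALID
Fold 2: move[1]->L => RLRDRDDLL INVALID (collision), skipped
Fold 3: move[4]->L => RDRDLDDLL VALID
Fold 4: move[1]->U => RURDLDDLL INVALID (collision), skipped

Answer: VXVX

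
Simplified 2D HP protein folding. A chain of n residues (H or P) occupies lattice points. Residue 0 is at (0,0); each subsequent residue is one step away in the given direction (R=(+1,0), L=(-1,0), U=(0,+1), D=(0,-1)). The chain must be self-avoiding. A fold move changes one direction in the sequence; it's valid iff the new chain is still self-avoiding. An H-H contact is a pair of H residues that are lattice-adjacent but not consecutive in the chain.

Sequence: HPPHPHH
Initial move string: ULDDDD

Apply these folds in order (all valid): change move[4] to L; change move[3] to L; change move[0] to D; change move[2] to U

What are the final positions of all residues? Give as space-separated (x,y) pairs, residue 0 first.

Initial moves: ULDDDD
Fold: move[4]->L => ULDDLD (positions: [(0, 0), (0, 1), (-1, 1), (-1, 0), (-1, -1), (-2, -1), (-2, -2)])
Fold: move[3]->L => ULDLLD (positions: [(0, 0), (0, 1), (-1, 1), (-1, 0), (-2, 0), (-3, 0), (-3, -1)])
Fold: move[0]->D => DLDLLD (positions: [(0, 0), (0, -1), (-1, -1), (-1, -2), (-2, -2), (-3, -2), (-3, -3)])
Fold: move[2]->U => DLULLD (positions: [(0, 0), (0, -1), (-1, -1), (-1, 0), (-2, 0), (-3, 0), (-3, -1)])

Answer: (0,0) (0,-1) (-1,-1) (-1,0) (-2,0) (-3,0) (-3,-1)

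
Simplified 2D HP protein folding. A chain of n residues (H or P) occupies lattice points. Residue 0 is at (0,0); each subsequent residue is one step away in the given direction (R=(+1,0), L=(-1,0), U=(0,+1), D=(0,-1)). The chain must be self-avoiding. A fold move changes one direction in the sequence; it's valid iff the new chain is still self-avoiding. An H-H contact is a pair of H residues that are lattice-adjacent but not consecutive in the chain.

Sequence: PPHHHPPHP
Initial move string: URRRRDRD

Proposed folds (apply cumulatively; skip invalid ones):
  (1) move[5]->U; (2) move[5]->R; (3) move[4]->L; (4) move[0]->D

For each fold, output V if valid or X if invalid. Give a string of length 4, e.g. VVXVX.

Answer: VVXV

Derivation:
Initial: URRRRDRD -> [(0, 0), (0, 1), (1, 1), (2, 1), (3, 1), (4, 1), (4, 0), (5, 0), (5, -1)]
Fold 1: move[5]->U => URRRRURD VALID
Fold 2: move[5]->R => URRRRRRD VALID
Fold 3: move[4]->L => URRRLRRD INVALID (collision), skipped
Fold 4: move[0]->D => DRRRRRRD VALID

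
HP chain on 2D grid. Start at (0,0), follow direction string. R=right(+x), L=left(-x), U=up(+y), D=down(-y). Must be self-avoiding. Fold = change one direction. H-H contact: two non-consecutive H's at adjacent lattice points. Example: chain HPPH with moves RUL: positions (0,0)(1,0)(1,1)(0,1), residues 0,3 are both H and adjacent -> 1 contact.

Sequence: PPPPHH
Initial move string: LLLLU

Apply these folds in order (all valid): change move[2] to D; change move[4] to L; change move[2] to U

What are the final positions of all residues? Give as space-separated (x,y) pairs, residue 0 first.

Answer: (0,0) (-1,0) (-2,0) (-2,1) (-3,1) (-4,1)

Derivation:
Initial moves: LLLLU
Fold: move[2]->D => LLDLU (positions: [(0, 0), (-1, 0), (-2, 0), (-2, -1), (-3, -1), (-3, 0)])
Fold: move[4]->L => LLDLL (positions: [(0, 0), (-1, 0), (-2, 0), (-2, -1), (-3, -1), (-4, -1)])
Fold: move[2]->U => LLULL (positions: [(0, 0), (-1, 0), (-2, 0), (-2, 1), (-3, 1), (-4, 1)])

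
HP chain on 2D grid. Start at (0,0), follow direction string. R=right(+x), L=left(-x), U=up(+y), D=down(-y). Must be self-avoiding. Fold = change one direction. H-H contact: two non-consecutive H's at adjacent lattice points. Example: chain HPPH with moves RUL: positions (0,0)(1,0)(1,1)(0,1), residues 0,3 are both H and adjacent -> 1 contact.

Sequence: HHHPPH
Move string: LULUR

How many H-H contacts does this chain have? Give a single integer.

Positions: [(0, 0), (-1, 0), (-1, 1), (-2, 1), (-2, 2), (-1, 2)]
H-H contact: residue 2 @(-1,1) - residue 5 @(-1, 2)

Answer: 1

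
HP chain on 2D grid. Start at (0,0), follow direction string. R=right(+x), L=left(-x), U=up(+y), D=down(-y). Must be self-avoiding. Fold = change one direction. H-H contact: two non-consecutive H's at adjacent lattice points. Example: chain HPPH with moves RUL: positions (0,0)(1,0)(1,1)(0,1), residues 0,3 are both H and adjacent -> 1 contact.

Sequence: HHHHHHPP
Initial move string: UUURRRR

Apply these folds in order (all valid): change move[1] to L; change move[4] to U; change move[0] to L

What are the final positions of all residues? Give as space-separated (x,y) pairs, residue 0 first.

Answer: (0,0) (-1,0) (-2,0) (-2,1) (-1,1) (-1,2) (0,2) (1,2)

Derivation:
Initial moves: UUURRRR
Fold: move[1]->L => ULURRRR (positions: [(0, 0), (0, 1), (-1, 1), (-1, 2), (0, 2), (1, 2), (2, 2), (3, 2)])
Fold: move[4]->U => ULURURR (positions: [(0, 0), (0, 1), (-1, 1), (-1, 2), (0, 2), (0, 3), (1, 3), (2, 3)])
Fold: move[0]->L => LLURURR (positions: [(0, 0), (-1, 0), (-2, 0), (-2, 1), (-1, 1), (-1, 2), (0, 2), (1, 2)])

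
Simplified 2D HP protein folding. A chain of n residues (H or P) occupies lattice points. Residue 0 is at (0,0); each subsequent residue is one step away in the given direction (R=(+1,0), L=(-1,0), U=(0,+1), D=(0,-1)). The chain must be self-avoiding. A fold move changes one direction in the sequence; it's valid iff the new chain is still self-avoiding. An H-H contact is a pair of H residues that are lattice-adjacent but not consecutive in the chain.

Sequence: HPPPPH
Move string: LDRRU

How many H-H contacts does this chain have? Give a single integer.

Answer: 1

Derivation:
Positions: [(0, 0), (-1, 0), (-1, -1), (0, -1), (1, -1), (1, 0)]
H-H contact: residue 0 @(0,0) - residue 5 @(1, 0)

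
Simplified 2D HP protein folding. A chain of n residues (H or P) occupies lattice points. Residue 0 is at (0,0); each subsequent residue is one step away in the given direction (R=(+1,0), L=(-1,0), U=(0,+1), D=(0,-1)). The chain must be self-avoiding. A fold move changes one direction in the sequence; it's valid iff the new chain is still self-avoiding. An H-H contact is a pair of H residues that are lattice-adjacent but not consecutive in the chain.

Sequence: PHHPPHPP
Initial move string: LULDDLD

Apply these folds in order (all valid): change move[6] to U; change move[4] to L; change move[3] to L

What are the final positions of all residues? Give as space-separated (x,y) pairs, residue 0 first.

Initial moves: LULDDLD
Fold: move[6]->U => LULDDLU (positions: [(0, 0), (-1, 0), (-1, 1), (-2, 1), (-2, 0), (-2, -1), (-3, -1), (-3, 0)])
Fold: move[4]->L => LULDLLU (positions: [(0, 0), (-1, 0), (-1, 1), (-2, 1), (-2, 0), (-3, 0), (-4, 0), (-4, 1)])
Fold: move[3]->L => LULLLLU (positions: [(0, 0), (-1, 0), (-1, 1), (-2, 1), (-3, 1), (-4, 1), (-5, 1), (-5, 2)])

Answer: (0,0) (-1,0) (-1,1) (-2,1) (-3,1) (-4,1) (-5,1) (-5,2)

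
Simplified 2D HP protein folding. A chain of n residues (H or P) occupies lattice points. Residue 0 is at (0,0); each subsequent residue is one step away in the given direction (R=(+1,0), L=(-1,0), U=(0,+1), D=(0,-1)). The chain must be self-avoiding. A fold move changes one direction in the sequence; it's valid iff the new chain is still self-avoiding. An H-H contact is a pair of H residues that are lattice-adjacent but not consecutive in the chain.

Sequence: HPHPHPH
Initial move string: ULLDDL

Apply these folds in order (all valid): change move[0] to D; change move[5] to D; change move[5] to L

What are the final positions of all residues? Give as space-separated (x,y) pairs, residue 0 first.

Initial moves: ULLDDL
Fold: move[0]->D => DLLDDL (positions: [(0, 0), (0, -1), (-1, -1), (-2, -1), (-2, -2), (-2, -3), (-3, -3)])
Fold: move[5]->D => DLLDDD (positions: [(0, 0), (0, -1), (-1, -1), (-2, -1), (-2, -2), (-2, -3), (-2, -4)])
Fold: move[5]->L => DLLDDL (positions: [(0, 0), (0, -1), (-1, -1), (-2, -1), (-2, -2), (-2, -3), (-3, -3)])

Answer: (0,0) (0,-1) (-1,-1) (-2,-1) (-2,-2) (-2,-3) (-3,-3)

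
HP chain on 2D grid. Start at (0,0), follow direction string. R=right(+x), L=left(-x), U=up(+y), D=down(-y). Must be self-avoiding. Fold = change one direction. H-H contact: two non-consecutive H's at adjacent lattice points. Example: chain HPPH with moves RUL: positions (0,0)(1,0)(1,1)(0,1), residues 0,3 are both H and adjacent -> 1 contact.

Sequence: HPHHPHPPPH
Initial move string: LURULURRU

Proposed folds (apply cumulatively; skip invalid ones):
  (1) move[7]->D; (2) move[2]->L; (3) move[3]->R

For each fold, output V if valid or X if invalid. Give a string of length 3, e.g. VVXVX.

Initial: LURULURRU -> [(0, 0), (-1, 0), (-1, 1), (0, 1), (0, 2), (-1, 2), (-1, 3), (0, 3), (1, 3), (1, 4)]
Fold 1: move[7]->D => LURULURDU INVALID (collision), skipped
Fold 2: move[2]->L => LULULURRU VALID
Fold 3: move[3]->R => LULRLURRU INVALID (collision), skipped

Answer: XVX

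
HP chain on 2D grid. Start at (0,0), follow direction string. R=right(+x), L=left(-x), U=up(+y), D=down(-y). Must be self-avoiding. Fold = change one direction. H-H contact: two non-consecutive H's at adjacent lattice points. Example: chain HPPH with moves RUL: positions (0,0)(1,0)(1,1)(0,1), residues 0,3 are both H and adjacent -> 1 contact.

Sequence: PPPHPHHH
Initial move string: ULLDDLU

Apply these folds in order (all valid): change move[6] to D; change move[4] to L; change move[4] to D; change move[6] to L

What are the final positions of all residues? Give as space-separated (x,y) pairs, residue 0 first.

Initial moves: ULLDDLU
Fold: move[6]->D => ULLDDLD (positions: [(0, 0), (0, 1), (-1, 1), (-2, 1), (-2, 0), (-2, -1), (-3, -1), (-3, -2)])
Fold: move[4]->L => ULLDLLD (positions: [(0, 0), (0, 1), (-1, 1), (-2, 1), (-2, 0), (-3, 0), (-4, 0), (-4, -1)])
Fold: move[4]->D => ULLDDLD (positions: [(0, 0), (0, 1), (-1, 1), (-2, 1), (-2, 0), (-2, -1), (-3, -1), (-3, -2)])
Fold: move[6]->L => ULLDDLL (positions: [(0, 0), (0, 1), (-1, 1), (-2, 1), (-2, 0), (-2, -1), (-3, -1), (-4, -1)])

Answer: (0,0) (0,1) (-1,1) (-2,1) (-2,0) (-2,-1) (-3,-1) (-4,-1)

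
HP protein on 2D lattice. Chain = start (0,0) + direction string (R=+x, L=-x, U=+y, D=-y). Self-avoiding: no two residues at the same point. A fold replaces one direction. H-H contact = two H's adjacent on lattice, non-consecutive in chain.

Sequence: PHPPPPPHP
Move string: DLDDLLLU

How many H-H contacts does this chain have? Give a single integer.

Positions: [(0, 0), (0, -1), (-1, -1), (-1, -2), (-1, -3), (-2, -3), (-3, -3), (-4, -3), (-4, -2)]
No H-H contacts found.

Answer: 0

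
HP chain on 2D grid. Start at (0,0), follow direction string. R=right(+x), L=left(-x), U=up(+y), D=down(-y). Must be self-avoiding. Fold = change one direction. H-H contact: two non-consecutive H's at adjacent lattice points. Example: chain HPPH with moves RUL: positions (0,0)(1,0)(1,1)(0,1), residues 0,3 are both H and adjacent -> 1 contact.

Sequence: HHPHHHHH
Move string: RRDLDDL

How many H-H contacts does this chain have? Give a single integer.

Answer: 1

Derivation:
Positions: [(0, 0), (1, 0), (2, 0), (2, -1), (1, -1), (1, -2), (1, -3), (0, -3)]
H-H contact: residue 1 @(1,0) - residue 4 @(1, -1)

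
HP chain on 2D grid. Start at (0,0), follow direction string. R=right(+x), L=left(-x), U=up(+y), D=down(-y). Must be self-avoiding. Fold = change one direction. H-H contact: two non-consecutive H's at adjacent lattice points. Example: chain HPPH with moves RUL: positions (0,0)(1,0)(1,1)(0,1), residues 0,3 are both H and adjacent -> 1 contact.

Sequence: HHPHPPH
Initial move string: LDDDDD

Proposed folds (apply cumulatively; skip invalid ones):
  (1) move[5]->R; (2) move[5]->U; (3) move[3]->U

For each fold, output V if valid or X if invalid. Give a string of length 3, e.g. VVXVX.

Initial: LDDDDD -> [(0, 0), (-1, 0), (-1, -1), (-1, -2), (-1, -3), (-1, -4), (-1, -5)]
Fold 1: move[5]->R => LDDDDR VALID
Fold 2: move[5]->U => LDDDDU INVALID (collision), skipped
Fold 3: move[3]->U => LDDUDR INVALID (collision), skipped

Answer: VXX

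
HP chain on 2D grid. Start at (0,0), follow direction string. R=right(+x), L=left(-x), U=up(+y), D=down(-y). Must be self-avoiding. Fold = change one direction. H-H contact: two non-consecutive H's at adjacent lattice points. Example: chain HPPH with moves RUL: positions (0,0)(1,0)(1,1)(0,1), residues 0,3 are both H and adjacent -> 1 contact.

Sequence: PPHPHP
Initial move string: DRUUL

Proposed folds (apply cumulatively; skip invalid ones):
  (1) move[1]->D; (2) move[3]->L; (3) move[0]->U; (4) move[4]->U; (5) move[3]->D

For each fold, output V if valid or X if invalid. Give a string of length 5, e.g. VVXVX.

Answer: XXVVX

Derivation:
Initial: DRUUL -> [(0, 0), (0, -1), (1, -1), (1, 0), (1, 1), (0, 1)]
Fold 1: move[1]->D => DDUUL INVALID (collision), skipped
Fold 2: move[3]->L => DRULL INVALID (collision), skipped
Fold 3: move[0]->U => URUUL VALID
Fold 4: move[4]->U => URUUU VALID
Fold 5: move[3]->D => URUDU INVALID (collision), skipped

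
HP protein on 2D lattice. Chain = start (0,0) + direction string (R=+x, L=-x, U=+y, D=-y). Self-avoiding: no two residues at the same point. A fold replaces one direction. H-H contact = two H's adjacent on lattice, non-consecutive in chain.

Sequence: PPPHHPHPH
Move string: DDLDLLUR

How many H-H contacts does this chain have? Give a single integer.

Positions: [(0, 0), (0, -1), (0, -2), (-1, -2), (-1, -3), (-2, -3), (-3, -3), (-3, -2), (-2, -2)]
H-H contact: residue 3 @(-1,-2) - residue 8 @(-2, -2)

Answer: 1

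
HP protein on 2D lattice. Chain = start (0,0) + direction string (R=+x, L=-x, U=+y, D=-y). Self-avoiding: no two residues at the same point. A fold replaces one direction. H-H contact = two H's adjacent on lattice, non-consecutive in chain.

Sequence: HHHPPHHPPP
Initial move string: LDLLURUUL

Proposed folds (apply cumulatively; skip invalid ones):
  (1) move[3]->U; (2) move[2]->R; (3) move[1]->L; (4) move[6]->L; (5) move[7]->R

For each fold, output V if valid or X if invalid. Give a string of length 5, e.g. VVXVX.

Answer: VXVXX

Derivation:
Initial: LDLLURUUL -> [(0, 0), (-1, 0), (-1, -1), (-2, -1), (-3, -1), (-3, 0), (-2, 0), (-2, 1), (-2, 2), (-3, 2)]
Fold 1: move[3]->U => LDLUURUUL VALID
Fold 2: move[2]->R => LDRUURUUL INVALID (collision), skipped
Fold 3: move[1]->L => LLLUURUUL VALID
Fold 4: move[6]->L => LLLUURLUL INVALID (collision), skipped
Fold 5: move[7]->R => LLLUURURL INVALID (collision), skipped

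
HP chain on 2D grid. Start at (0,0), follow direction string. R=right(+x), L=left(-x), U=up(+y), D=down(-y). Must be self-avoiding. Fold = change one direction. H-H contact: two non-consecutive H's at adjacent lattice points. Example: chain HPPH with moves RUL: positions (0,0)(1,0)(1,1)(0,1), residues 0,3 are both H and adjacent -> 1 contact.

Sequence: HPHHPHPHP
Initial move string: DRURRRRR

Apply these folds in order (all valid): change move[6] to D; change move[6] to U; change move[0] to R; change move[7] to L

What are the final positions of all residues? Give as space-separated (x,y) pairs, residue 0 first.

Initial moves: DRURRRRR
Fold: move[6]->D => DRURRRDR (positions: [(0, 0), (0, -1), (1, -1), (1, 0), (2, 0), (3, 0), (4, 0), (4, -1), (5, -1)])
Fold: move[6]->U => DRURRRUR (positions: [(0, 0), (0, -1), (1, -1), (1, 0), (2, 0), (3, 0), (4, 0), (4, 1), (5, 1)])
Fold: move[0]->R => RRURRRUR (positions: [(0, 0), (1, 0), (2, 0), (2, 1), (3, 1), (4, 1), (5, 1), (5, 2), (6, 2)])
Fold: move[7]->L => RRURRRUL (positions: [(0, 0), (1, 0), (2, 0), (2, 1), (3, 1), (4, 1), (5, 1), (5, 2), (4, 2)])

Answer: (0,0) (1,0) (2,0) (2,1) (3,1) (4,1) (5,1) (5,2) (4,2)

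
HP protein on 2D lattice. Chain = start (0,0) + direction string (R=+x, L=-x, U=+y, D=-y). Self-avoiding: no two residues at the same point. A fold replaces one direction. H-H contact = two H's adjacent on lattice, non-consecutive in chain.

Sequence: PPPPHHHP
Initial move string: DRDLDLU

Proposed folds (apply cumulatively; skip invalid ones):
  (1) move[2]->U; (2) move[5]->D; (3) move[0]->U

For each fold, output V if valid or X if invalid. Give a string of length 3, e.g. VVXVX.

Initial: DRDLDLU -> [(0, 0), (0, -1), (1, -1), (1, -2), (0, -2), (0, -3), (-1, -3), (-1, -2)]
Fold 1: move[2]->U => DRULDLU INVALID (collision), skipped
Fold 2: move[5]->D => DRDLDDU INVALID (collision), skipped
Fold 3: move[0]->U => URDLDLU INVALID (collision), skipped

Answer: XXX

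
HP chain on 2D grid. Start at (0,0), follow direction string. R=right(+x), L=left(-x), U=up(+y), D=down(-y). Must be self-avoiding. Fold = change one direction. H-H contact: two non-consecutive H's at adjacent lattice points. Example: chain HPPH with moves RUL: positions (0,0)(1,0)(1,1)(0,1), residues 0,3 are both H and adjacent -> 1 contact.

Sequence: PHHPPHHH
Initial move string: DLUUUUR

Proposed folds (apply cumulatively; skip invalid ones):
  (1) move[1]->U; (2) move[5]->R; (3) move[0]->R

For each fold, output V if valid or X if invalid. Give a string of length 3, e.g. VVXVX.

Answer: XVX

Derivation:
Initial: DLUUUUR -> [(0, 0), (0, -1), (-1, -1), (-1, 0), (-1, 1), (-1, 2), (-1, 3), (0, 3)]
Fold 1: move[1]->U => DUUUUUR INVALID (collision), skipped
Fold 2: move[5]->R => DLUUURR VALID
Fold 3: move[0]->R => RLUUURR INVALID (collision), skipped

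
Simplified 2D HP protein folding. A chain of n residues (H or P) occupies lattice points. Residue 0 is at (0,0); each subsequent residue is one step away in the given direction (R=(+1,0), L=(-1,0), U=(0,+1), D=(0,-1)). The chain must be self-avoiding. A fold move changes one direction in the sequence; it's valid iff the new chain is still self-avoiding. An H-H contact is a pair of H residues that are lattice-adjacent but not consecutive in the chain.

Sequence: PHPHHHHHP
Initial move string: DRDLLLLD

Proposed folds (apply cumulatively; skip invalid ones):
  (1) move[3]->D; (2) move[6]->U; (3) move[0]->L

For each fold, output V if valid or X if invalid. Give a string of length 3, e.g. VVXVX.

Answer: VXX

Derivation:
Initial: DRDLLLLD -> [(0, 0), (0, -1), (1, -1), (1, -2), (0, -2), (-1, -2), (-2, -2), (-3, -2), (-3, -3)]
Fold 1: move[3]->D => DRDDLLLD VALID
Fold 2: move[6]->U => DRDDLLUD INVALID (collision), skipped
Fold 3: move[0]->L => LRDDLLLD INVALID (collision), skipped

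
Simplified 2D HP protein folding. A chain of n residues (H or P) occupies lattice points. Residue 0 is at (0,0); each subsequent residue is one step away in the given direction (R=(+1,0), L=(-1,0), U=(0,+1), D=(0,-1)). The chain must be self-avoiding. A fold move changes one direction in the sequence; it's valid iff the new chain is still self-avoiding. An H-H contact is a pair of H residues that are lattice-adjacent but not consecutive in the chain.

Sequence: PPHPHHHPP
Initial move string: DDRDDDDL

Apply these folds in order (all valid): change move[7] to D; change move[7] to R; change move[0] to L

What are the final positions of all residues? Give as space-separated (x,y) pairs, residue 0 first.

Initial moves: DDRDDDDL
Fold: move[7]->D => DDRDDDDD (positions: [(0, 0), (0, -1), (0, -2), (1, -2), (1, -3), (1, -4), (1, -5), (1, -6), (1, -7)])
Fold: move[7]->R => DDRDDDDR (positions: [(0, 0), (0, -1), (0, -2), (1, -2), (1, -3), (1, -4), (1, -5), (1, -6), (2, -6)])
Fold: move[0]->L => LDRDDDDR (positions: [(0, 0), (-1, 0), (-1, -1), (0, -1), (0, -2), (0, -3), (0, -4), (0, -5), (1, -5)])

Answer: (0,0) (-1,0) (-1,-1) (0,-1) (0,-2) (0,-3) (0,-4) (0,-5) (1,-5)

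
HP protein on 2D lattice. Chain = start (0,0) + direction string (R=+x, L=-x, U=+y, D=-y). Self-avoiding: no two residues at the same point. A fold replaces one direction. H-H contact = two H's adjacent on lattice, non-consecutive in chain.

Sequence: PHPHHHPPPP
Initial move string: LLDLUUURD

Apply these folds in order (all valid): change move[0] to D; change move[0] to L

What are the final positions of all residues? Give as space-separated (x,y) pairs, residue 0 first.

Initial moves: LLDLUUURD
Fold: move[0]->D => DLDLUUURD (positions: [(0, 0), (0, -1), (-1, -1), (-1, -2), (-2, -2), (-2, -1), (-2, 0), (-2, 1), (-1, 1), (-1, 0)])
Fold: move[0]->L => LLDLUUURD (positions: [(0, 0), (-1, 0), (-2, 0), (-2, -1), (-3, -1), (-3, 0), (-3, 1), (-3, 2), (-2, 2), (-2, 1)])

Answer: (0,0) (-1,0) (-2,0) (-2,-1) (-3,-1) (-3,0) (-3,1) (-3,2) (-2,2) (-2,1)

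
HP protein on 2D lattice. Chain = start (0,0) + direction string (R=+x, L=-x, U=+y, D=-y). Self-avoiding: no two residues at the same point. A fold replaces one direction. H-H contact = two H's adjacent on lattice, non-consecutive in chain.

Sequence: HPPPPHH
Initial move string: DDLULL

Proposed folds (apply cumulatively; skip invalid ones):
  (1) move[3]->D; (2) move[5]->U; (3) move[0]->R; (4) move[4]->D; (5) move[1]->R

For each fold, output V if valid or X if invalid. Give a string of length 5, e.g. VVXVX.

Answer: VVVXX

Derivation:
Initial: DDLULL -> [(0, 0), (0, -1), (0, -2), (-1, -2), (-1, -1), (-2, -1), (-3, -1)]
Fold 1: move[3]->D => DDLDLL VALID
Fold 2: move[5]->U => DDLDLU VALID
Fold 3: move[0]->R => RDLDLU VALID
Fold 4: move[4]->D => RDLDDU INVALID (collision), skipped
Fold 5: move[1]->R => RRLDLU INVALID (collision), skipped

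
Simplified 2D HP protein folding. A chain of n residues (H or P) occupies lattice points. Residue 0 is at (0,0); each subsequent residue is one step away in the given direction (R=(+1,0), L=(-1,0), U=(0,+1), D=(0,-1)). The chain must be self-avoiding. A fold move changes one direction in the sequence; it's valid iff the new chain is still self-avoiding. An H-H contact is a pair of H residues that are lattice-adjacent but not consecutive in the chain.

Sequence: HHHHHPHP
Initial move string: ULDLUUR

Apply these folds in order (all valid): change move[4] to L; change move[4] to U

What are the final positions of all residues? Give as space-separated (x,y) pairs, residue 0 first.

Initial moves: ULDLUUR
Fold: move[4]->L => ULDLLUR (positions: [(0, 0), (0, 1), (-1, 1), (-1, 0), (-2, 0), (-3, 0), (-3, 1), (-2, 1)])
Fold: move[4]->U => ULDLUUR (positions: [(0, 0), (0, 1), (-1, 1), (-1, 0), (-2, 0), (-2, 1), (-2, 2), (-1, 2)])

Answer: (0,0) (0,1) (-1,1) (-1,0) (-2,0) (-2,1) (-2,2) (-1,2)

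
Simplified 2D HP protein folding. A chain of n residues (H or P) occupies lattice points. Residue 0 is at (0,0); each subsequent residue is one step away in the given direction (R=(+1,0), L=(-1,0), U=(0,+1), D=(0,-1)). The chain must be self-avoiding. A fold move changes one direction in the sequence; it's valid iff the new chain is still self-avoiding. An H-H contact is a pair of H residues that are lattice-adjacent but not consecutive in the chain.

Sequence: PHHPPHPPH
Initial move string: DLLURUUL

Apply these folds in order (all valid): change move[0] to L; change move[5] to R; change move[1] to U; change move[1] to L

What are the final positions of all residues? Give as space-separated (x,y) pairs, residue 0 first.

Initial moves: DLLURUUL
Fold: move[0]->L => LLLURUUL (positions: [(0, 0), (-1, 0), (-2, 0), (-3, 0), (-3, 1), (-2, 1), (-2, 2), (-2, 3), (-3, 3)])
Fold: move[5]->R => LLLURRUL (positions: [(0, 0), (-1, 0), (-2, 0), (-3, 0), (-3, 1), (-2, 1), (-1, 1), (-1, 2), (-2, 2)])
Fold: move[1]->U => LULURRUL (positions: [(0, 0), (-1, 0), (-1, 1), (-2, 1), (-2, 2), (-1, 2), (0, 2), (0, 3), (-1, 3)])
Fold: move[1]->L => LLLURRUL (positions: [(0, 0), (-1, 0), (-2, 0), (-3, 0), (-3, 1), (-2, 1), (-1, 1), (-1, 2), (-2, 2)])

Answer: (0,0) (-1,0) (-2,0) (-3,0) (-3,1) (-2,1) (-1,1) (-1,2) (-2,2)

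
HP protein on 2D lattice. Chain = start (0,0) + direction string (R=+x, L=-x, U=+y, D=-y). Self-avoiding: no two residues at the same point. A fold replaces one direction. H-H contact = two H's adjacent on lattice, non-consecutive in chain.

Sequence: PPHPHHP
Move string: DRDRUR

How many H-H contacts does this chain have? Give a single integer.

Positions: [(0, 0), (0, -1), (1, -1), (1, -2), (2, -2), (2, -1), (3, -1)]
H-H contact: residue 2 @(1,-1) - residue 5 @(2, -1)

Answer: 1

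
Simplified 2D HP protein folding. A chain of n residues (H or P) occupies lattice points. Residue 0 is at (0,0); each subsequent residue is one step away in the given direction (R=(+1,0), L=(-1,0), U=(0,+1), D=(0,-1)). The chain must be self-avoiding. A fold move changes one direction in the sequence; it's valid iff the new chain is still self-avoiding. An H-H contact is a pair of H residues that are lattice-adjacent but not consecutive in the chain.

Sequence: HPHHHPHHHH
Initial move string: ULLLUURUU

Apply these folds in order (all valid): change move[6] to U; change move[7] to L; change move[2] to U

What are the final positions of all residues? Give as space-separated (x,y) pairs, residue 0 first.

Initial moves: ULLLUURUU
Fold: move[6]->U => ULLLUUUUU (positions: [(0, 0), (0, 1), (-1, 1), (-2, 1), (-3, 1), (-3, 2), (-3, 3), (-3, 4), (-3, 5), (-3, 6)])
Fold: move[7]->L => ULLLUUULU (positions: [(0, 0), (0, 1), (-1, 1), (-2, 1), (-3, 1), (-3, 2), (-3, 3), (-3, 4), (-4, 4), (-4, 5)])
Fold: move[2]->U => ULULUUULU (positions: [(0, 0), (0, 1), (-1, 1), (-1, 2), (-2, 2), (-2, 3), (-2, 4), (-2, 5), (-3, 5), (-3, 6)])

Answer: (0,0) (0,1) (-1,1) (-1,2) (-2,2) (-2,3) (-2,4) (-2,5) (-3,5) (-3,6)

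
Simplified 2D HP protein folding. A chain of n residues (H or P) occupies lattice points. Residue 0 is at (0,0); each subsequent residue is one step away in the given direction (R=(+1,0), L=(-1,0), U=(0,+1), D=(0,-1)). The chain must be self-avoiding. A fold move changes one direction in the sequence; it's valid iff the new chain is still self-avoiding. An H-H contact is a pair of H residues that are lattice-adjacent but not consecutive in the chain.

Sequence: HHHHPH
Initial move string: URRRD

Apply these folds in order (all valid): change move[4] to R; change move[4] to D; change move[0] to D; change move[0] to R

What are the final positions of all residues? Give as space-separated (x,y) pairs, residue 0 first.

Initial moves: URRRD
Fold: move[4]->R => URRRR (positions: [(0, 0), (0, 1), (1, 1), (2, 1), (3, 1), (4, 1)])
Fold: move[4]->D => URRRD (positions: [(0, 0), (0, 1), (1, 1), (2, 1), (3, 1), (3, 0)])
Fold: move[0]->D => DRRRD (positions: [(0, 0), (0, -1), (1, -1), (2, -1), (3, -1), (3, -2)])
Fold: move[0]->R => RRRRD (positions: [(0, 0), (1, 0), (2, 0), (3, 0), (4, 0), (4, -1)])

Answer: (0,0) (1,0) (2,0) (3,0) (4,0) (4,-1)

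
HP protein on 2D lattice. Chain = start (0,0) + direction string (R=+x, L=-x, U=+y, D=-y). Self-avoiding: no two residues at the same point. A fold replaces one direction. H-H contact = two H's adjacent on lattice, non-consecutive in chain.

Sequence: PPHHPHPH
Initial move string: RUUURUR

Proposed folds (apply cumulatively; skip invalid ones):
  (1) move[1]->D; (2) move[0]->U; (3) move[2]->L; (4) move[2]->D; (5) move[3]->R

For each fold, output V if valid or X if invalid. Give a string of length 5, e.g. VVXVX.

Answer: XVVXX

Derivation:
Initial: RUUURUR -> [(0, 0), (1, 0), (1, 1), (1, 2), (1, 3), (2, 3), (2, 4), (3, 4)]
Fold 1: move[1]->D => RDUURUR INVALID (collision), skipped
Fold 2: move[0]->U => UUUURUR VALID
Fold 3: move[2]->L => UULURUR VALID
Fold 4: move[2]->D => UUDURUR INVALID (collision), skipped
Fold 5: move[3]->R => UULRRUR INVALID (collision), skipped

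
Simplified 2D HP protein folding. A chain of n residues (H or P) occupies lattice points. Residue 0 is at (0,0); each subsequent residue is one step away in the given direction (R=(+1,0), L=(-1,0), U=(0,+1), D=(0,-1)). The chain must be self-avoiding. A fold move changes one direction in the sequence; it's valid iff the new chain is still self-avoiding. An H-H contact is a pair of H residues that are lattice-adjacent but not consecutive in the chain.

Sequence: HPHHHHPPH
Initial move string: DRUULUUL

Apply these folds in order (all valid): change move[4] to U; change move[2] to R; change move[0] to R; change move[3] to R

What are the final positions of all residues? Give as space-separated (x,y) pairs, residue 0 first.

Initial moves: DRUULUUL
Fold: move[4]->U => DRUUUUUL (positions: [(0, 0), (0, -1), (1, -1), (1, 0), (1, 1), (1, 2), (1, 3), (1, 4), (0, 4)])
Fold: move[2]->R => DRRUUUUL (positions: [(0, 0), (0, -1), (1, -1), (2, -1), (2, 0), (2, 1), (2, 2), (2, 3), (1, 3)])
Fold: move[0]->R => RRRUUUUL (positions: [(0, 0), (1, 0), (2, 0), (3, 0), (3, 1), (3, 2), (3, 3), (3, 4), (2, 4)])
Fold: move[3]->R => RRRRUUUL (positions: [(0, 0), (1, 0), (2, 0), (3, 0), (4, 0), (4, 1), (4, 2), (4, 3), (3, 3)])

Answer: (0,0) (1,0) (2,0) (3,0) (4,0) (4,1) (4,2) (4,3) (3,3)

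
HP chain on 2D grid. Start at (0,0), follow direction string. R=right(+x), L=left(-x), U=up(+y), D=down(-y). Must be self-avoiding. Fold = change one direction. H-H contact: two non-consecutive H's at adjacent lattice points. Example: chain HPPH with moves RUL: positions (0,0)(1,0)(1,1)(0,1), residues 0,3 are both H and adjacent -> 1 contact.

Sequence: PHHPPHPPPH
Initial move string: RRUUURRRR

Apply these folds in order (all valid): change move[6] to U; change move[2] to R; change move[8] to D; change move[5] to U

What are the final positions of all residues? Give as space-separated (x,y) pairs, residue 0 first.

Answer: (0,0) (1,0) (2,0) (3,0) (3,1) (3,2) (3,3) (3,4) (4,4) (4,3)

Derivation:
Initial moves: RRUUURRRR
Fold: move[6]->U => RRUUURURR (positions: [(0, 0), (1, 0), (2, 0), (2, 1), (2, 2), (2, 3), (3, 3), (3, 4), (4, 4), (5, 4)])
Fold: move[2]->R => RRRUURURR (positions: [(0, 0), (1, 0), (2, 0), (3, 0), (3, 1), (3, 2), (4, 2), (4, 3), (5, 3), (6, 3)])
Fold: move[8]->D => RRRUURURD (positions: [(0, 0), (1, 0), (2, 0), (3, 0), (3, 1), (3, 2), (4, 2), (4, 3), (5, 3), (5, 2)])
Fold: move[5]->U => RRRUUUURD (positions: [(0, 0), (1, 0), (2, 0), (3, 0), (3, 1), (3, 2), (3, 3), (3, 4), (4, 4), (4, 3)])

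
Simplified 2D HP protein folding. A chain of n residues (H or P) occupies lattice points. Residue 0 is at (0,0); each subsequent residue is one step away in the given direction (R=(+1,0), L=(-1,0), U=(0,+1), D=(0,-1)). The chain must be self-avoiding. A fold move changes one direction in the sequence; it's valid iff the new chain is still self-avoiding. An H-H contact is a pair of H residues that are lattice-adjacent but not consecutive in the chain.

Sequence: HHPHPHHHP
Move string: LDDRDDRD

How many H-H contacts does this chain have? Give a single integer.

Answer: 0

Derivation:
Positions: [(0, 0), (-1, 0), (-1, -1), (-1, -2), (0, -2), (0, -3), (0, -4), (1, -4), (1, -5)]
No H-H contacts found.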